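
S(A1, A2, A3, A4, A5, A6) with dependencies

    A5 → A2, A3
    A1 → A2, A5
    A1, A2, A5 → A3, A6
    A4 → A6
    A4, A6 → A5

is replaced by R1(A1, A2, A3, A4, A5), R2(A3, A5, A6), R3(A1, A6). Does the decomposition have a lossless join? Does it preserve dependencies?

Lossless test (chase): Rows 1 and 2 agree on A5; apply A5→A2, A3 and equate their A2, A3 entries. Rows 1 and 3 agree on A1; apply A1→A2, A5 and equate their A2, A5 entries. Rows 1 and 3 agree on A1, A2, A5; apply A1, A2, A5→A3, A6 and equate their A3, A6 entries. Row 1 is now all distinguished symbols — the join is lossless.
Dependency preservation: the restricted closure of {A4} across the fragments never reaches {A6}, so A4 → A6 cannot be enforced without a join — not preserved.

lossless but not dependency-preserving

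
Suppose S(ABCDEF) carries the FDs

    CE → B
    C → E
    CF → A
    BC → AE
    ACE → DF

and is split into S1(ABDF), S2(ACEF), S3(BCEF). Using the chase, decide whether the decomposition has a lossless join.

Chase test. Columns are ABCDEF; row i has aⱼ where attribute j ∈ Si, else bᵢⱼ.
Initial tableau (one row per fragment):
  row 1: a1 a2 b13 a4 b15 a6
  row 2: a1 b22 a3 b24 a5 a6
  row 3: b31 a2 a3 b34 a5 a6
Rows 2 and 3 agree on CE; apply CE→B and equate their B entries.
Rows 2 and 3 agree on CF; apply CF→A and equate their A entries.
Rows 2 and 3 agree on ACE; apply ACE→DF and equate their DF entries.
No row becomes fully distinguished — the join is lossy.

No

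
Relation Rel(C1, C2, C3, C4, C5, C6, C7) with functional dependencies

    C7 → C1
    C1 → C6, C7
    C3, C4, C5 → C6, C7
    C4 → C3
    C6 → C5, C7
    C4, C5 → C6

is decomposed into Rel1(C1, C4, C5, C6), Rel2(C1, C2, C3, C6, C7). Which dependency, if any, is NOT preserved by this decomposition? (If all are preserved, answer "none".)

C4 → C3

Check C4 → C3: no single fragment contains all of {C3, C4}, and the restricted closure of {C4} across the fragments never reaches {C3}.
C7 → C1 is preserved.
C1 → C6, C7 is preserved.
C3, C4, C5 → C6, C7 is preserved.
C6 → C5, C7 is preserved.
C4, C5 → C6 is preserved.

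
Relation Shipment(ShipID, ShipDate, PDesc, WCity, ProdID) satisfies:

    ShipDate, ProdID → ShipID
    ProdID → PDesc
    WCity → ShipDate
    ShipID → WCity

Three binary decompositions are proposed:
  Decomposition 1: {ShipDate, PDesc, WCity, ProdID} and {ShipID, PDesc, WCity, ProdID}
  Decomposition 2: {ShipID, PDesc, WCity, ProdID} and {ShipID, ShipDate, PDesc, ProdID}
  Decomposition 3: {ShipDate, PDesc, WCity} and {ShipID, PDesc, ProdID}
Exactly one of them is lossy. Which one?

Decomposition 3

Decomposition 1: common = {PDesc, WCity, ProdID}, closure = {ShipID, ShipDate, PDesc, WCity, ProdID} → lossless.
Decomposition 2: common = {ShipID, PDesc, ProdID}, closure = {ShipID, ShipDate, PDesc, WCity, ProdID} → lossless.
Decomposition 3: common = {PDesc}, closure = {PDesc} → lossy.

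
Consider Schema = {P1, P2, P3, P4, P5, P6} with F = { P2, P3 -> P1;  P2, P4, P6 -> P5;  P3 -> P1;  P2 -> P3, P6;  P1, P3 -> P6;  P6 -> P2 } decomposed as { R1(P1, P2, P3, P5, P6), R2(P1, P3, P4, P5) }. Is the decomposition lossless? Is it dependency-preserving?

lossless and dependency-preserving

Lossless test: (P1, P3, P5)⁺ = {P1, P2, P3, P5, P6}, which contains all of one fragment — lossless.
Dependency preservation: P2, P4, P6 → P5 is not contained in any single fragment, but the restricted closure of its left-hand side across the fragments still reaches the right-hand side; the remaining FDs each lie inside some fragment. All dependencies are preserved.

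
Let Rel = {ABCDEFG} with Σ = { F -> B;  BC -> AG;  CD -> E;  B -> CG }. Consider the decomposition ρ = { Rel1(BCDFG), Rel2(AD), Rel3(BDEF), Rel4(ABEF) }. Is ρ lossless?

Chase test. Columns are ABCDEFG; row i has aⱼ where attribute j ∈ Reli, else bᵢⱼ.
Initial tableau (one row per fragment):
  row 1: b11 a2 a3 a4 b15 a6 a7
  row 2: a1 b22 b23 a4 b25 b26 b27
  row 3: b31 a2 b33 a4 a5 a6 b37
  row 4: a1 a2 b43 b44 a5 a6 b47
Rows 1 and 3 agree on B; apply B→CG and equate their CG entries.
Rows 1 and 4 agree on B; apply B→CG and equate their CG entries.
Rows 1 and 3 agree on BC; apply BC→AG and equate their AG entries.
Rows 1 and 4 agree on BC; apply BC→AG and equate their AG entries.
Rows 1 and 3 agree on CD; apply CD→E and equate their E entries.
Row 1 is now all distinguished symbols — the join is lossless.

Yes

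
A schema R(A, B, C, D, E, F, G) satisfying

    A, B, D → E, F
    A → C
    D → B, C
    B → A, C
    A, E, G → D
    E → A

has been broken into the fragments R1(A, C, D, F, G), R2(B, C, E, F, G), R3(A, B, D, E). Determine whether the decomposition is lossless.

Yes

Chase test. Columns are A, B, C, D, E, F, G; row i has aⱼ where attribute j ∈ Ri, else bᵢⱼ.
Initial tableau (one row per fragment):
  row 1: a1 b12 a3 a4 b15 a6 a7
  row 2: b21 a2 a3 b24 a5 a6 a7
  row 3: a1 a2 b33 a4 a5 b36 b37
Rows 1 and 3 agree on A; apply A→C and equate their C entries.
Rows 1 and 3 agree on D; apply D→B, C and equate their B, C entries.
Rows 1 and 2 agree on B; apply B→A, C and equate their A, C entries.
Rows 1 and 3 agree on A, B, D; apply A, B, D→E, F and equate their E, F entries.
Rows 1 and 2 agree on A, E, G; apply A, E, G→D and equate their D entries.
Row 1 is now all distinguished symbols — the join is lossless.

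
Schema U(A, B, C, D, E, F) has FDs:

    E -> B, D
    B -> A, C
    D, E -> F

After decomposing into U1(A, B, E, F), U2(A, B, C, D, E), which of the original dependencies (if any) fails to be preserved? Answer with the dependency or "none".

none

E → B, D lies within U2.
B → A, C lies within U2.
D, E → F: restricted closure across fragments reaches F.
Every dependency is enforceable on the fragments, so the decomposition is dependency-preserving.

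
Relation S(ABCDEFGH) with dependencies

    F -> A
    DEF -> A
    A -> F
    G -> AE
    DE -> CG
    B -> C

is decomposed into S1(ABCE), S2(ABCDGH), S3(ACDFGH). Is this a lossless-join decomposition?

No

Chase test. Columns are ABCDEFGH; row i has aⱼ where attribute j ∈ Si, else bᵢⱼ.
Initial tableau (one row per fragment):
  row 1: a1 a2 a3 b14 a5 b16 b17 b18
  row 2: a1 a2 a3 a4 b25 b26 a7 a8
  row 3: a1 b32 a3 a4 b35 a6 a7 a8
Rows 1 and 2 agree on A; apply A→F and equate their F entries.
Rows 1 and 3 agree on A; apply A→F and equate their F entries.
Rows 2 and 3 agree on G; apply G→AE and equate their AE entries.
No row becomes fully distinguished — the join is lossy.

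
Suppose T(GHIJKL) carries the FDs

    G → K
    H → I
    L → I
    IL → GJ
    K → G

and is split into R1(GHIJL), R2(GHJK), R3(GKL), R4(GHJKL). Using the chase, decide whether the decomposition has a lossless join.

Yes

Chase test. Columns are GHIJKL; row i has aⱼ where attribute j ∈ Ri, else bᵢⱼ.
Initial tableau (one row per fragment):
  row 1: a1 a2 a3 a4 b15 a6
  row 2: a1 a2 b23 a4 a5 b26
  row 3: a1 b32 b33 b34 a5 a6
  row 4: a1 a2 b43 a4 a5 a6
Rows 1 and 2 agree on G; apply G→K and equate their K entries.
Rows 1 and 2 agree on H; apply H→I and equate their I entries.
Rows 1 and 4 agree on H; apply H→I and equate their I entries.
Rows 1 and 3 agree on L; apply L→I and equate their I entries.
Rows 1 and 3 agree on IL; apply IL→GJ and equate their GJ entries.
Row 1 is now all distinguished symbols — the join is lossless.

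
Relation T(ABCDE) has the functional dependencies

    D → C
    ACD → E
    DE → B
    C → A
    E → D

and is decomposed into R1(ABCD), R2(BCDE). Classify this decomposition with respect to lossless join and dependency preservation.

Lossless test: (BCD)⁺ = {ABCDE}, which contains all of one fragment — lossless.
Dependency preservation: ACD → E is not contained in any single fragment, but the restricted closure of its left-hand side across the fragments still reaches the right-hand side; the remaining FDs each lie inside some fragment. All dependencies are preserved.

lossless and dependency-preserving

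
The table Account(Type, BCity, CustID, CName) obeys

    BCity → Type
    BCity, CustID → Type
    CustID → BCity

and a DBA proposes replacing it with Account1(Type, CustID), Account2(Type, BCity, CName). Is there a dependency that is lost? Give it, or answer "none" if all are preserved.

CustID → BCity

Check CustID → BCity: no single fragment contains all of {BCity, CustID}, and the restricted closure of {CustID} across the fragments never reaches {BCity}.
BCity → Type is preserved.
BCity, CustID → Type is preserved.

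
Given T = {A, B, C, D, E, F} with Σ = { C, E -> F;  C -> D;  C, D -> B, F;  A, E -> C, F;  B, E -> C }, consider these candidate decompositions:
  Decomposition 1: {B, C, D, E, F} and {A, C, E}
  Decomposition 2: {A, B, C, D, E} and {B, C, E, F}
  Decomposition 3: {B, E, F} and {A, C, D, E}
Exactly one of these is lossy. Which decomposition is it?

Decomposition 3

Decomposition 1: common = {C, E}, closure = {B, C, D, E, F} → lossless.
Decomposition 2: common = {B, C, E}, closure = {B, C, D, E, F} → lossless.
Decomposition 3: common = {E}, closure = {E} → lossy.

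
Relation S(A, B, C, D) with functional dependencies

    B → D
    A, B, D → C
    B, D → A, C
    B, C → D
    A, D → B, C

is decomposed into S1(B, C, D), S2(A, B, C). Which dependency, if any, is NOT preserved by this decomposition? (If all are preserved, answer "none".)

A, D → B, C

Check A, D → B, C: no single fragment contains all of {A, B, C, D}, and the restricted closure of {A, D} across the fragments never reaches {B, C}.
B → D is preserved.
A, B, D → C is preserved.
B, D → A, C is preserved.
B, C → D is preserved.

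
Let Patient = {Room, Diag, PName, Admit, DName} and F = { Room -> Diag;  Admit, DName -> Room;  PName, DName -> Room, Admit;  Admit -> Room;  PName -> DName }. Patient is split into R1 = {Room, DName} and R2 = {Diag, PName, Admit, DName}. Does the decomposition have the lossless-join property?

No

Common attributes: R1 ∩ R2 = {DName}.
No dependency enlarges {DName}, so (DName)⁺ = {DName}.
The closure contains neither all of R1 = {Room, DName} nor all of R2 = {Diag, PName, Admit, DName}, so the common attributes are not a superkey of either fragment. The join is lossy.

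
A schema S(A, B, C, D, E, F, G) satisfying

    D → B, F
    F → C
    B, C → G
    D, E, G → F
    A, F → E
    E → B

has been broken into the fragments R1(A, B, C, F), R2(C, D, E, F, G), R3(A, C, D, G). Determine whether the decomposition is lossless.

Chase test. Columns are A, B, C, D, E, F, G; row i has aⱼ where attribute j ∈ Ri, else bᵢⱼ.
Initial tableau (one row per fragment):
  row 1: a1 a2 a3 b14 b15 a6 b17
  row 2: b21 b22 a3 a4 a5 a6 a7
  row 3: a1 b32 a3 a4 b35 b36 a7
Rows 2 and 3 agree on D; apply D→B, F and equate their B, F entries.
Rows 1 and 3 agree on A, F; apply A, F→E and equate their E entries.
Rows 1 and 3 agree on E; apply E→B and equate their B entries.
Rows 1 and 2 agree on B, C; apply B, C→G and equate their G entries.
No row becomes fully distinguished — the join is lossy.

No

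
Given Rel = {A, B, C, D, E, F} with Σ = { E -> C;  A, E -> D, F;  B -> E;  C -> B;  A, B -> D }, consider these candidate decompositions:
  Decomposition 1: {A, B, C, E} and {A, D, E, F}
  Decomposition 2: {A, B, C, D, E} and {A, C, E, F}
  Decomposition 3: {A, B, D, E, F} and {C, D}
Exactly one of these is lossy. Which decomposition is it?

Decomposition 1: common = {A, E}, closure = {A, B, C, D, E, F} → lossless.
Decomposition 2: common = {A, C, E}, closure = {A, B, C, D, E, F} → lossless.
Decomposition 3: common = {D}, closure = {D} → lossy.

Decomposition 3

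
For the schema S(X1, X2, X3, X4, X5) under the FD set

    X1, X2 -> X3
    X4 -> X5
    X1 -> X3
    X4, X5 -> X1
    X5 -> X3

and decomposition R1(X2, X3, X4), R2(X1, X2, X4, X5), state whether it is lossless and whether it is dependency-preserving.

lossless but not dependency-preserving

Lossless test: (X2, X4)⁺ = {X1, X2, X3, X4, X5}, which contains all of one fragment — lossless.
Dependency preservation: the restricted closure of {X1, X2} across the fragments never reaches {X3}, so X1, X2 → X3 cannot be enforced without a join — not preserved.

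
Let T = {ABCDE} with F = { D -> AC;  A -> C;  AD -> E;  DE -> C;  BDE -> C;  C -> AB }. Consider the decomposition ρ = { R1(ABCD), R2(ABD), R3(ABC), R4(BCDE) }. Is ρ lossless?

Chase test. Columns are ABCDE; row i has aⱼ where attribute j ∈ Ri, else bᵢⱼ.
Initial tableau (one row per fragment):
  row 1: a1 a2 a3 a4 b15
  row 2: a1 a2 b23 a4 b25
  row 3: a1 a2 a3 b34 b35
  row 4: b41 a2 a3 a4 a5
Rows 1 and 2 agree on D; apply D→AC and equate their AC entries.
Rows 1 and 4 agree on D; apply D→AC and equate their AC entries.
Rows 1 and 2 agree on AD; apply AD→E and equate their E entries.
Rows 1 and 4 agree on AD; apply AD→E and equate their E entries.
Row 1 is now all distinguished symbols — the join is lossless.

Yes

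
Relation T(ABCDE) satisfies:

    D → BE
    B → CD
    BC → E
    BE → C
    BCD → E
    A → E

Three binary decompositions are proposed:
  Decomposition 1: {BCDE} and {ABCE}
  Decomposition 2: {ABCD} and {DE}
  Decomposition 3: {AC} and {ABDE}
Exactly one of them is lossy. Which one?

Decomposition 1: common = {BCE}, closure = {BCDE} → lossless.
Decomposition 2: common = {D}, closure = {BCDE} → lossless.
Decomposition 3: common = {A}, closure = {AE} → lossy.

Decomposition 3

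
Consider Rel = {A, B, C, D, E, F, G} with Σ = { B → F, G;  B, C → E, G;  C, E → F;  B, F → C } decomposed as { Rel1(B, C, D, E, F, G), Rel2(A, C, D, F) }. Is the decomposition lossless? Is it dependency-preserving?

lossy but dependency-preserving

Lossless test: (C, D, F)⁺ = {C, D, F}, which is a superkey of neither fragment — lossy.
Dependency preservation: every FD's attributes lie within a single fragment, so each can be enforced locally — preserved.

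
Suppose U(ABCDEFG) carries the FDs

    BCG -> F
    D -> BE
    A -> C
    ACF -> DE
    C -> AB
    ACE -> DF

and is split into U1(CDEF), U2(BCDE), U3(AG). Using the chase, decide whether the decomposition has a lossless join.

No

Chase test. Columns are ABCDEFG; row i has aⱼ where attribute j ∈ Ui, else bᵢⱼ.
Initial tableau (one row per fragment):
  row 1: b11 b12 a3 a4 a5 a6 b17
  row 2: b21 a2 a3 a4 a5 b26 b27
  row 3: a1 b32 b33 b34 b35 b36 a7
Rows 1 and 2 agree on D; apply D→BE and equate their BE entries.
Rows 1 and 2 agree on C; apply C→AB and equate their AB entries.
Rows 1 and 2 agree on ACE; apply ACE→DF and equate their DF entries.
No row becomes fully distinguished — the join is lossy.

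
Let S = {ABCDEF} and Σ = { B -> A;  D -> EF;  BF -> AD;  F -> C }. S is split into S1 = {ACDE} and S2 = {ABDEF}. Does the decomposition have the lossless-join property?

Yes

Common attributes: S1 ∩ S2 = {ADE}.
Closure of {ADE}: D → EF applies, adding F; F → C applies, adding C. So (ADE)⁺ = {ACDEF}.
This closure contains every attribute of S1, so S1 ∩ S2 → S1. The join is lossless.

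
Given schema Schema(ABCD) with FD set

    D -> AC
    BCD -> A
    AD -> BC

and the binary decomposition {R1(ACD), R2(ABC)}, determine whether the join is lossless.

Common attributes: R1 ∩ R2 = {AC}.
No dependency enlarges {AC}, so (AC)⁺ = {AC}.
The closure contains neither all of R1 = {ACD} nor all of R2 = {ABC}, so the common attributes are not a superkey of either fragment. The join is lossy.

No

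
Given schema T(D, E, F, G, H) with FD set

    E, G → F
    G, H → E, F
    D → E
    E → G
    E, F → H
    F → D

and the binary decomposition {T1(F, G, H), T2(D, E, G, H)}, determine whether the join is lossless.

Common attributes: T1 ∩ T2 = {G, H}.
Closure of {G, H}: G, H → E, F applies, adding E, F; F → D applies, adding D. So (G, H)⁺ = {D, E, F, G, H}.
This closure contains every attribute of T1, so T1 ∩ T2 → T1. The join is lossless.

Yes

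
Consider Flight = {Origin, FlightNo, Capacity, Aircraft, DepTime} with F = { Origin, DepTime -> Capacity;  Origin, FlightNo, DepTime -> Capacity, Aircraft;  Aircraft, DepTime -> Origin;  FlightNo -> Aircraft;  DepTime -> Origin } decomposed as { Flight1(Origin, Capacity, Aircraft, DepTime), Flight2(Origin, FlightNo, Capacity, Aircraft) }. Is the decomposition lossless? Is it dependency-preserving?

lossy but dependency-preserving

Lossless test: (Origin, Capacity, Aircraft)⁺ = {Origin, Capacity, Aircraft}, which is a superkey of neither fragment — lossy.
Dependency preservation: Origin, FlightNo, DepTime → Capacity, Aircraft is not contained in any single fragment, but the restricted closure of its left-hand side across the fragments still reaches the right-hand side; the remaining FDs each lie inside some fragment. All dependencies are preserved.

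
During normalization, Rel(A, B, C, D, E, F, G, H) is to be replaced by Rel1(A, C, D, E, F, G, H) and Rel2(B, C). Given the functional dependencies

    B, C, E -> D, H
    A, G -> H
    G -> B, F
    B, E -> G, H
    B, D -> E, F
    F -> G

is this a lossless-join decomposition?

No

Common attributes: Rel1 ∩ Rel2 = {C}.
No dependency enlarges {C}, so (C)⁺ = {C}.
The closure contains neither all of Rel1 = {A, C, D, E, F, G, H} nor all of Rel2 = {B, C}, so the common attributes are not a superkey of either fragment. The join is lossy.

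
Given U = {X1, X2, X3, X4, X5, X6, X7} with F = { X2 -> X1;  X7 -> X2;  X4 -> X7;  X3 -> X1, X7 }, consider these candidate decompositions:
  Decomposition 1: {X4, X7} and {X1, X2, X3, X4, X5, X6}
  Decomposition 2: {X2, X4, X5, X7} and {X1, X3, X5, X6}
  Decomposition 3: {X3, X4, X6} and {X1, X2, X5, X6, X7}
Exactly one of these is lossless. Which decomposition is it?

Decomposition 1

Decomposition 1: common = {X4}, closure = {X1, X2, X4, X7} → lossless.
Decomposition 2: common = {X5}, closure = {X5} → lossy.
Decomposition 3: common = {X6}, closure = {X6} → lossy.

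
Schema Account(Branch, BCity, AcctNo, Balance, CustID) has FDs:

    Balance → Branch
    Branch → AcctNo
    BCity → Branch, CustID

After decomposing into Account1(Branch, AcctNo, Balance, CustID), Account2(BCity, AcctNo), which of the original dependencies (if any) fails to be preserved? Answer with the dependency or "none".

Check BCity → Branch, CustID: no single fragment contains all of {Branch, BCity, CustID}, and the restricted closure of {BCity} across the fragments never reaches {Branch, CustID}.
Balance → Branch is preserved.
Branch → AcctNo is preserved.

BCity → Branch, CustID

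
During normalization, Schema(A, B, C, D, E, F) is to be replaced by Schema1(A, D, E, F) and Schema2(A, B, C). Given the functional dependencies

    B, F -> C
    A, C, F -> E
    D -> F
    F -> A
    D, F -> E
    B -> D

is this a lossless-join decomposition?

No

Common attributes: Schema1 ∩ Schema2 = {A}.
No dependency enlarges {A}, so (A)⁺ = {A}.
The closure contains neither all of Schema1 = {A, D, E, F} nor all of Schema2 = {A, B, C}, so the common attributes are not a superkey of either fragment. The join is lossy.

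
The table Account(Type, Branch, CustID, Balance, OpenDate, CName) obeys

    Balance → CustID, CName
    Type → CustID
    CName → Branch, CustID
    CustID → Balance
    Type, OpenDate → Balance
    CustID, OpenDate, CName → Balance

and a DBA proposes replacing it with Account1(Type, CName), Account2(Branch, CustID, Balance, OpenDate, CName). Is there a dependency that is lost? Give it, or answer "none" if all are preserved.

Balance → CustID, CName lies within Account2.
Type → CustID: restricted closure across fragments reaches CustID.
CName → Branch, CustID lies within Account2.
CustID → Balance lies within Account2.
Type, OpenDate → Balance: restricted closure across fragments reaches Balance.
CustID, OpenDate, CName → Balance lies within Account2.
Every dependency is enforceable on the fragments, so the decomposition is dependency-preserving.

none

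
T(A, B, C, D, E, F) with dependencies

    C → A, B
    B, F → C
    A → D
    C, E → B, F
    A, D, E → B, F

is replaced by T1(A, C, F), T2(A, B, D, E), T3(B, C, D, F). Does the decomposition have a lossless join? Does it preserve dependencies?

lossy and not dependency-preserving

Lossless test (chase): Rows 1 and 3 agree on C; apply C→A, B and equate their A, B entries. Rows 1 and 2 agree on A; apply A→D and equate their D entries. No row becomes fully distinguished — the join is lossy.
Dependency preservation: the restricted closure of {C, E} across the fragments never reaches {B, F}, so C, E → B, F cannot be enforced without a join — not preserved.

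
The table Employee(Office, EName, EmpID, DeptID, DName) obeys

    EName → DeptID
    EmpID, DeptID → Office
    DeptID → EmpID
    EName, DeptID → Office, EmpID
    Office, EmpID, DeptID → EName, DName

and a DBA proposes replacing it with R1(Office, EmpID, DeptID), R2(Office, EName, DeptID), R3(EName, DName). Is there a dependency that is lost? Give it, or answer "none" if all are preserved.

none

EName → DeptID lies within R2.
EmpID, DeptID → Office lies within R1.
DeptID → EmpID lies within R1.
EName, DeptID → Office, EmpID: restricted closure across fragments reaches Office, EmpID.
Office, EmpID, DeptID → EName, DName: restricted closure across fragments reaches EName, DName.
Every dependency is enforceable on the fragments, so the decomposition is dependency-preserving.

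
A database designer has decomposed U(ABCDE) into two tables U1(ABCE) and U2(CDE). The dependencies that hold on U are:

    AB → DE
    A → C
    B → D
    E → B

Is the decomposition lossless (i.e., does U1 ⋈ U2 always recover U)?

Yes

Common attributes: U1 ∩ U2 = {CE}.
Closure of {CE}: E → B applies, adding B; B → D applies, adding D. So (CE)⁺ = {BCDE}.
This closure contains every attribute of U2, so U1 ∩ U2 → U2. The join is lossless.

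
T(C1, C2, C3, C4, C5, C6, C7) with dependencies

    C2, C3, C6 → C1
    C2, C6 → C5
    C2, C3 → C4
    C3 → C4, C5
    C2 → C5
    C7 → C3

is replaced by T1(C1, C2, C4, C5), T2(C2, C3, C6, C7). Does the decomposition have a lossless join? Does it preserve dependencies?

lossy and not dependency-preserving

Lossless test: (C2)⁺ = {C2, C5}, which is a superkey of neither fragment — lossy.
Dependency preservation: the restricted closure of {C2, C3, C6} across the fragments never reaches {C1}, so C2, C3, C6 → C1 cannot be enforced without a join — not preserved.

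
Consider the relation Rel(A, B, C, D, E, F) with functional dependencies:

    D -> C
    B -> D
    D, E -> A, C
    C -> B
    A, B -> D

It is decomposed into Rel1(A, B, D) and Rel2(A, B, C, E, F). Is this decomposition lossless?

Yes

Common attributes: Rel1 ∩ Rel2 = {A, B}.
Closure of {A, B}: B → D applies, adding D; D → C applies, adding C. So (A, B)⁺ = {A, B, C, D}.
This closure contains every attribute of Rel1, so Rel1 ∩ Rel2 → Rel1. The join is lossless.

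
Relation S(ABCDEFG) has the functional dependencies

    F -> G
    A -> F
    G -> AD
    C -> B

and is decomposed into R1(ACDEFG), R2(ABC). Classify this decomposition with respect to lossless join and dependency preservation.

lossless and dependency-preserving

Lossless test: (AC)⁺ = {ABCDFG}, which contains all of one fragment — lossless.
Dependency preservation: every FD's attributes lie within a single fragment, so each can be enforced locally — preserved.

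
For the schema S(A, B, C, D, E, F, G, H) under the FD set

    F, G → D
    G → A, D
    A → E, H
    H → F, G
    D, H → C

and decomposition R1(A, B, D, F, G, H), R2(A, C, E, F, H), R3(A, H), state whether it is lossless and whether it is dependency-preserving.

lossless and dependency-preserving

Lossless test (chase): Rows 1 and 2 agree on A; apply A→E, H and equate their E, H entries. Rows 1 and 3 agree on A; apply A→E, H and equate their E, H entries. Rows 1 and 2 agree on H; apply H→F, G and equate their F, G entries. Rows 1 and 3 agree on H; apply H→F, G and equate their F, G entries. Rows 1 and 2 agree on F, G; apply F, G→D and equate their D entries. Rows 1 and 3 agree on F, G; apply F, G→D and equate their D entries. Rows 1 and 2 agree on D, H; apply D, H→C and equate their C entries. Rows 1 and 3 agree on D, H; apply D, H→C and equate their C entries. Row 1 is now all distinguished symbols — the join is lossless.
Dependency preservation: D, H → C is not contained in any single fragment, but the restricted closure of its left-hand side across the fragments still reaches the right-hand side; the remaining FDs each lie inside some fragment. All dependencies are preserved.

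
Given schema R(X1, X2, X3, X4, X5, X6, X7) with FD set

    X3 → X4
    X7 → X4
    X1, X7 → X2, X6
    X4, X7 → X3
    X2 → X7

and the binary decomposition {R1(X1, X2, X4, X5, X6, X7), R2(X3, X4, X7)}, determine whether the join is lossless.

Common attributes: R1 ∩ R2 = {X4, X7}.
Closure of {X4, X7}: X4, X7 → X3 applies, adding X3. So (X4, X7)⁺ = {X3, X4, X7}.
This closure contains every attribute of R2, so R1 ∩ R2 → R2. The join is lossless.

Yes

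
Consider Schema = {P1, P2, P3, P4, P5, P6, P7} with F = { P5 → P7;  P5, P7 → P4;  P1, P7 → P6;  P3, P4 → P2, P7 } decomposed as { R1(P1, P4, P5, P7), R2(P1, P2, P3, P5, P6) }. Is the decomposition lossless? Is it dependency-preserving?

lossless but not dependency-preserving

Lossless test: (P1, P5)⁺ = {P1, P4, P5, P6, P7}, which contains all of one fragment — lossless.
Dependency preservation: the restricted closure of {P1, P7} across the fragments never reaches {P6}, so P1, P7 → P6 cannot be enforced without a join — not preserved.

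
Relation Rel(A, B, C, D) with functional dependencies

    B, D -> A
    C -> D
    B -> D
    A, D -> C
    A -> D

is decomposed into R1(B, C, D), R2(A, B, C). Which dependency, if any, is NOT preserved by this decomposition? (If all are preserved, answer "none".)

none

B, D → A: restricted closure across fragments reaches A.
C → D lies within R1.
B → D lies within R1.
A, D → C: restricted closure across fragments reaches C.
A → D: restricted closure across fragments reaches D.
Every dependency is enforceable on the fragments, so the decomposition is dependency-preserving.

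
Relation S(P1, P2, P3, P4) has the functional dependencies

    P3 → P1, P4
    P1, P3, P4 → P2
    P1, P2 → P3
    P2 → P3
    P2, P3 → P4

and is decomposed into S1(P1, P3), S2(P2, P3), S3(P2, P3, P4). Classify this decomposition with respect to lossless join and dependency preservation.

lossless and dependency-preserving

Lossless test (chase): Rows 1 and 2 agree on P3; apply P3→P1, P4 and equate their P1, P4 entries. Rows 1 and 3 agree on P3; apply P3→P1, P4 and equate their P1, P4 entries. Rows 1 and 2 agree on P1, P3, P4; apply P1, P3, P4→P2 and equate their P2 entries. Row 1 is now all distinguished symbols — the join is lossless.
Dependency preservation: P3 → P1, P4; P1, P3, P4 → P2; P1, P2 → P3 are not contained in any single fragment, but the restricted closure of each left-hand side across the fragments still reaches the right-hand side; the remaining FDs each lie inside some fragment. All dependencies are preserved.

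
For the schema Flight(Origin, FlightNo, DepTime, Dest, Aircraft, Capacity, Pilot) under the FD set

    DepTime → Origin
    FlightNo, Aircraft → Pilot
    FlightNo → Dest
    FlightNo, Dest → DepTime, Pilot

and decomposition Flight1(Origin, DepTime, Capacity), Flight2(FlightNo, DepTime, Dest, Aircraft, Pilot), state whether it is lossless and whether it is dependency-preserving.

Lossless test: (DepTime)⁺ = {Origin, DepTime}, which is a superkey of neither fragment — lossy.
Dependency preservation: every FD's attributes lie within a single fragment, so each can be enforced locally — preserved.

lossy but dependency-preserving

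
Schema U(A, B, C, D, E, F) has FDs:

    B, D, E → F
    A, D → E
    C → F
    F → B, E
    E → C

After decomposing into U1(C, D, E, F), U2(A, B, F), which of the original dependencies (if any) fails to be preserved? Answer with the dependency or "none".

A, D → E

Check A, D → E: no single fragment contains all of {A, D, E}, and the restricted closure of {A, D} across the fragments never reaches {E}.
B, D, E → F is preserved.
C → F is preserved.
F → B, E is preserved.
E → C is preserved.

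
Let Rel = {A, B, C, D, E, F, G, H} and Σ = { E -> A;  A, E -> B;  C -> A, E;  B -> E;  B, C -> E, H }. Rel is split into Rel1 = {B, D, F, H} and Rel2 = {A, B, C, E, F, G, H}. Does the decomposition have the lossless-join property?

Common attributes: Rel1 ∩ Rel2 = {B, F, H}.
Closure of {B, F, H}: B → E applies, adding E; E → A applies, adding A. So (B, F, H)⁺ = {A, B, E, F, H}.
The closure contains neither all of Rel1 = {B, D, F, H} nor all of Rel2 = {A, B, C, E, F, G, H}, so the common attributes are not a superkey of either fragment. The join is lossy.

No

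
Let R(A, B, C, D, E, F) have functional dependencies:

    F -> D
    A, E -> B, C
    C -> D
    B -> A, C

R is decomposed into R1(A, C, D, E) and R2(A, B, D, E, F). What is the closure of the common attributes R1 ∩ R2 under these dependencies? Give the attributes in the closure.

R1 ∩ R2 = {A, D, E}.
A, E → B, C applies, adding B, C
Closure: {A, B, C, D, E}.

A, B, C, D, E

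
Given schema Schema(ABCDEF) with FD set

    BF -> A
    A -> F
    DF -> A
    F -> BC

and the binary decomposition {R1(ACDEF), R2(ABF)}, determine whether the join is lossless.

Common attributes: R1 ∩ R2 = {AF}.
Closure of {AF}: F → BC applies, adding BC. So (AF)⁺ = {ABCF}.
This closure contains every attribute of R2, so R1 ∩ R2 → R2. The join is lossless.

Yes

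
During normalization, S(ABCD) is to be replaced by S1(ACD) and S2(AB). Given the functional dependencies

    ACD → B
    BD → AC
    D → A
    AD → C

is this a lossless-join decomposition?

No

Common attributes: S1 ∩ S2 = {A}.
No dependency enlarges {A}, so (A)⁺ = {A}.
The closure contains neither all of S1 = {ACD} nor all of S2 = {AB}, so the common attributes are not a superkey of either fragment. The join is lossy.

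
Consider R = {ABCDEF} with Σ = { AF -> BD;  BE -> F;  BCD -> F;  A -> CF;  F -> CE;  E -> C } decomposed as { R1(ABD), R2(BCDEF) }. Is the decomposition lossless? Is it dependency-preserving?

Lossless test: (BD)⁺ = {BD}, which is a superkey of neither fragment — lossy.
Dependency preservation: the restricted closure of {A} across the fragments never reaches {CF}, so A → CF cannot be enforced without a join — not preserved.

lossy and not dependency-preserving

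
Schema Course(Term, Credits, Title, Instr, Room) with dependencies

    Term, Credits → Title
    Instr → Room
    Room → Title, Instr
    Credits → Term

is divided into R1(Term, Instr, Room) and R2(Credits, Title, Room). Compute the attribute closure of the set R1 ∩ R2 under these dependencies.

R1 ∩ R2 = {Room}.
Room → Title, Instr applies, adding Title, Instr
Closure: {Title, Instr, Room}.

Title, Instr, Room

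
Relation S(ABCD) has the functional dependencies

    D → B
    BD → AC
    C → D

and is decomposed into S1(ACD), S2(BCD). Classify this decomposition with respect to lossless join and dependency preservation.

Lossless test: (CD)⁺ = {ABCD}, which contains all of one fragment — lossless.
Dependency preservation: BD → AC is not contained in any single fragment, but the restricted closure of its left-hand side across the fragments still reaches the right-hand side; the remaining FDs each lie inside some fragment. All dependencies are preserved.

lossless and dependency-preserving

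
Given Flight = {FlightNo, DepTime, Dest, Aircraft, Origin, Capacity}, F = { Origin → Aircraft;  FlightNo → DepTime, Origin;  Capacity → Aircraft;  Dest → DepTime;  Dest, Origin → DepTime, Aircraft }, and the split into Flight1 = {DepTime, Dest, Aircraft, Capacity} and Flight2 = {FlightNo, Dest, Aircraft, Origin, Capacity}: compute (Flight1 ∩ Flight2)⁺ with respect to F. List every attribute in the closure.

DepTime, Dest, Aircraft, Capacity

Flight1 ∩ Flight2 = {Dest, Aircraft, Capacity}.
Dest → DepTime applies, adding DepTime
Closure: {DepTime, Dest, Aircraft, Capacity}.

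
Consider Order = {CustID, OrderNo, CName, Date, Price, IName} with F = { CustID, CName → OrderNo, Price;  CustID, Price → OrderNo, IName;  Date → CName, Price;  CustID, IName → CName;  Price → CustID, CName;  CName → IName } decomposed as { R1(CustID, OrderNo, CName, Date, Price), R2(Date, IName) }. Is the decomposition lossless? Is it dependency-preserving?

lossless but not dependency-preserving

Lossless test: (Date)⁺ = {CustID, OrderNo, CName, Date, Price, IName}, which contains all of one fragment — lossless.
Dependency preservation: the restricted closure of {CustID, Price} across the fragments never reaches {OrderNo, IName}, so CustID, Price → OrderNo, IName cannot be enforced without a join — not preserved.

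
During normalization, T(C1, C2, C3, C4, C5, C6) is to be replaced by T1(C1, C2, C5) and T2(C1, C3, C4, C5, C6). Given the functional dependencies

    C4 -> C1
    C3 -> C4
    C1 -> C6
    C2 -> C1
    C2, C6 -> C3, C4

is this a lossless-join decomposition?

Common attributes: T1 ∩ T2 = {C1, C5}.
Closure of {C1, C5}: C1 → C6 applies, adding C6. So (C1, C5)⁺ = {C1, C5, C6}.
The closure contains neither all of T1 = {C1, C2, C5} nor all of T2 = {C1, C3, C4, C5, C6}, so the common attributes are not a superkey of either fragment. The join is lossy.

No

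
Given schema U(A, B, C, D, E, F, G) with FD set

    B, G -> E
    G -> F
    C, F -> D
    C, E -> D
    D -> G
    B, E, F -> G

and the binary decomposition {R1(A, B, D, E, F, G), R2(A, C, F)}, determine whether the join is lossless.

Common attributes: R1 ∩ R2 = {A, F}.
No dependency enlarges {A, F}, so (A, F)⁺ = {A, F}.
The closure contains neither all of R1 = {A, B, D, E, F, G} nor all of R2 = {A, C, F}, so the common attributes are not a superkey of either fragment. The join is lossy.

No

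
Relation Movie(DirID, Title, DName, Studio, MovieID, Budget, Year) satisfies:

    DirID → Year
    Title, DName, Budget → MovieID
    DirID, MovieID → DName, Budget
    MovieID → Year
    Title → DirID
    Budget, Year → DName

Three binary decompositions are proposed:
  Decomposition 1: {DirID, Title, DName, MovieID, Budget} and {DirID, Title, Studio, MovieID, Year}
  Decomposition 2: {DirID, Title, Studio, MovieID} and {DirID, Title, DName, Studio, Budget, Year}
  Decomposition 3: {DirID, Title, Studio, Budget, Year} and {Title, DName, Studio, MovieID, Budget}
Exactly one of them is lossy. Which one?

Decomposition 2

Decomposition 1: common = {DirID, Title, MovieID}, closure = {DirID, Title, DName, MovieID, Budget, Year} → lossless.
Decomposition 2: common = {DirID, Title, Studio}, closure = {DirID, Title, Studio, Year} → lossy.
Decomposition 3: common = {Title, Studio, Budget}, closure = {DirID, Title, DName, Studio, MovieID, Budget, Year} → lossless.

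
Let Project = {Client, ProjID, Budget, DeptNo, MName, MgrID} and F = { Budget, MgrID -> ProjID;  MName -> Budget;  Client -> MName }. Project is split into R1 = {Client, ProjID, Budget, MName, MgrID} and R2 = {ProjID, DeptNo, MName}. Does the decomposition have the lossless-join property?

Common attributes: R1 ∩ R2 = {ProjID, MName}.
Closure of {ProjID, MName}: MName → Budget applies, adding Budget. So (ProjID, MName)⁺ = {ProjID, Budget, MName}.
The closure contains neither all of R1 = {Client, ProjID, Budget, MName, MgrID} nor all of R2 = {ProjID, DeptNo, MName}, so the common attributes are not a superkey of either fragment. The join is lossy.

No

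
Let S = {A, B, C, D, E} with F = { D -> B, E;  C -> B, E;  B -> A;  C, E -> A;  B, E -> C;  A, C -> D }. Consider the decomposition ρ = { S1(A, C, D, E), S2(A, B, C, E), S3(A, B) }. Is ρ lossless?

Chase test. Columns are A, B, C, D, E; row i has aⱼ where attribute j ∈ Si, else bᵢⱼ.
Initial tableau (one row per fragment):
  row 1: a1 b12 a3 a4 a5
  row 2: a1 a2 a3 b24 a5
  row 3: a1 a2 b33 b34 b35
Rows 1 and 2 agree on C; apply C→B, E and equate their B, E entries.
Rows 1 and 2 agree on A, C; apply A, C→D and equate their D entries.
Row 1 is now all distinguished symbols — the join is lossless.

Yes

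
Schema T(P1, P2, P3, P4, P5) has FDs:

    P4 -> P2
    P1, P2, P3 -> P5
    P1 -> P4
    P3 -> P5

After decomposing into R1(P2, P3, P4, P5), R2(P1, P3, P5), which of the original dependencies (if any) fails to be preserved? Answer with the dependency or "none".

P1 -> P4

Check P1 → P4: no single fragment contains all of {P1, P4}, and the restricted closure of {P1} across the fragments never reaches {P4}.
P4 → P2 is preserved.
P1, P2, P3 → P5 is preserved.
P3 → P5 is preserved.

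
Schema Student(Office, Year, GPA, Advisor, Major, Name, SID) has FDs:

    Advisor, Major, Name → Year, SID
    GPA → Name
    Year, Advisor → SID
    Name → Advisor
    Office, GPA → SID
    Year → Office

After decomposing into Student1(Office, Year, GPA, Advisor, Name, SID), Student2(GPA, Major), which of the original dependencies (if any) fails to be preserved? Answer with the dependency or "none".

Advisor, Major, Name → Year, SID

Check Advisor, Major, Name → Year, SID: no single fragment contains all of {Year, Advisor, Major, Name, SID}, and the restricted closure of {Advisor, Major, Name} across the fragments never reaches {Year, SID}.
GPA → Name is preserved.
Year, Advisor → SID is preserved.
Name → Advisor is preserved.
Office, GPA → SID is preserved.
Year → Office is preserved.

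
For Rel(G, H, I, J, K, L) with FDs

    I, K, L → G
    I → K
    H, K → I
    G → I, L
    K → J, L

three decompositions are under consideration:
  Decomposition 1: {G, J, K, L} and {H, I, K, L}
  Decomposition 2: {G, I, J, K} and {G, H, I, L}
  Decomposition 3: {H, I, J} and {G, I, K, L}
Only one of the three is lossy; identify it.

Decomposition 1

Decomposition 1: common = {K, L}, closure = {J, K, L} → lossy.
Decomposition 2: common = {G, I}, closure = {G, I, J, K, L} → lossless.
Decomposition 3: common = {I}, closure = {G, I, J, K, L} → lossless.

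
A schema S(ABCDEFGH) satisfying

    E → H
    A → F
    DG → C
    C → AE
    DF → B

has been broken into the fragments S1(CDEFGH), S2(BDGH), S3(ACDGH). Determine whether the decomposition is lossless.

Yes

Chase test. Columns are ABCDEFGH; row i has aⱼ where attribute j ∈ Si, else bᵢⱼ.
Initial tableau (one row per fragment):
  row 1: b11 b12 a3 a4 a5 a6 a7 a8
  row 2: b21 a2 b23 a4 b25 b26 a7 a8
  row 3: a1 b32 a3 a4 b35 b36 a7 a8
Rows 1 and 2 agree on DG; apply DG→C and equate their C entries.
Rows 1 and 2 agree on C; apply C→AE and equate their AE entries.
Rows 1 and 3 agree on C; apply C→AE and equate their AE entries.
Rows 1 and 2 agree on A; apply A→F and equate their F entries.
Rows 1 and 3 agree on A; apply A→F and equate their F entries.
Rows 1 and 2 agree on DF; apply DF→B and equate their B entries.
Rows 1 and 3 agree on DF; apply DF→B and equate their B entries.
Row 1 is now all distinguished symbols — the join is lossless.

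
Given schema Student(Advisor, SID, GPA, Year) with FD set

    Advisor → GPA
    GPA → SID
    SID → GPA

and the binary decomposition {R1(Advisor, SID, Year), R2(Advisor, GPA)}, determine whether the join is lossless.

Common attributes: R1 ∩ R2 = {Advisor}.
Closure of {Advisor}: Advisor → GPA applies, adding GPA; GPA → SID applies, adding SID. So (Advisor)⁺ = {Advisor, SID, GPA}.
This closure contains every attribute of R2, so R1 ∩ R2 → R2. The join is lossless.

Yes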